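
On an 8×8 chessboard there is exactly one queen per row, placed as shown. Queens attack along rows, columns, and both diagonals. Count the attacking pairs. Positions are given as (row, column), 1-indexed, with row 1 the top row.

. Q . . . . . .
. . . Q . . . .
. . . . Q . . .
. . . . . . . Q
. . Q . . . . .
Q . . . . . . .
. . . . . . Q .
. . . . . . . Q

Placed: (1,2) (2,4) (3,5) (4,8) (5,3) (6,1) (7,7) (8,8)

4

Same column: (4,8)–(8,8) (column 8).
Same diagonal: (2,4)–(3,5) (|2−3| = |4−5| = 1); (3,5)–(5,3) (|3−5| = |5−3| = 2); (7,7)–(8,8) (|7−8| = |7−8| = 1).
Total attacking pairs: 4.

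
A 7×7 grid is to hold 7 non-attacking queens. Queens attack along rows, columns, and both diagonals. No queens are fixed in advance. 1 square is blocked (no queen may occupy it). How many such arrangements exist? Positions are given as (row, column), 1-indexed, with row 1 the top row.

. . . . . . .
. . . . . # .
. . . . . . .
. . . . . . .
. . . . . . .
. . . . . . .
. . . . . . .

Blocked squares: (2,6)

Branch on row 1: col 1 → 3; col 2 → 6; col 3 → 5; col 4 → 5; col 5 → 6; col 6 → 7; col 7 → 4.
Sum: 3 + 6 + 5 + 5 + 6 + 7 + 4 = 36.

36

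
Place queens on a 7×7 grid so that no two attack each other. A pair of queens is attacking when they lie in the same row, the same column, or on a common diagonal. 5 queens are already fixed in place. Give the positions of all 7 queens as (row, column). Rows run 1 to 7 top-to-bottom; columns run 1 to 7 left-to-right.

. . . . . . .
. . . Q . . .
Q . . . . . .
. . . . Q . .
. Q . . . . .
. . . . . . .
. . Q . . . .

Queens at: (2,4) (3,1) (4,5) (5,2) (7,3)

(1,7) (2,4) (3,1) (4,5) (5,2) (6,6) (7,3)

Row 1: attacked by (2,4)→{3,4,5}; (3,1)→{1,3}; (4,5)→{2,5}; (5,2)→{2,6}; (7,3)→{3}. Safe: 7. Place at column 7.
Row 6: attacked by (1,7)→{2,7}; (2,4)→{4}; (3,1)→{1,4}; (4,5)→{3,5,7}; (5,2)→{1,2,3}; (7,3)→{2,3,4}. Safe: 6. Place at column 6.
Columns [7, 4, 1, 5, 2, 6, 3], r−c [-6, -2, 2, -1, 3, 0, 4], r+c [8, 6, 4, 9, 7, 12, 10] are all distinct, so no two queens attack.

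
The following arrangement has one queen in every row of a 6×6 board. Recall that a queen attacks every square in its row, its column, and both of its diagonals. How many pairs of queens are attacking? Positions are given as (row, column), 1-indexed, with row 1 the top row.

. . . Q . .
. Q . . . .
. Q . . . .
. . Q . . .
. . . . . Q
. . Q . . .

Same column: (2,2)–(3,2) (column 2); (4,3)–(6,3) (column 3).
Same diagonal: (1,4)–(3,2) (|1−3| = |4−2| = 2); (3,2)–(4,3) (|3−4| = |2−3| = 1).
Total attacking pairs: 4.

4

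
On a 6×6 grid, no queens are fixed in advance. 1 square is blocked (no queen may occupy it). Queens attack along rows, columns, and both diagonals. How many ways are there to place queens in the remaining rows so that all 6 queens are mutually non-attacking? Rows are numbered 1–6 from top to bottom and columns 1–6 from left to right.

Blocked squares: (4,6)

Branch on row 1: col 1 → 0; col 2 → 1; col 3 → 1; col 4 → 1; col 5 → 0; col 6 → 0.
Sum: 0 + 1 + 1 + 1 + 0 + 0 = 3.

3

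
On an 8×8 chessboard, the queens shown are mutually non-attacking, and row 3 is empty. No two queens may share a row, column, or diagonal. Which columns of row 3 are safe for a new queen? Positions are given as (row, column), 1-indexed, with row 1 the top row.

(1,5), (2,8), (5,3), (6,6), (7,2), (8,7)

columns 4

(1,5) attacks row 3 at column 5 and diagonals 3, 7.
(2,8) attacks row 3 at column 8 and diagonals 7.
(5,3) attacks row 3 at column 3 and diagonals 1, 5.
(6,6) attacks row 3 at column 6 and diagonals 3.
(7,2) attacks row 3 at column 2 and diagonals 6.
(8,7) attacks row 3 at column 7 and diagonals 2.
Attacked columns: {1, 2, 3, 5, 6, 7, 8}. Safe: {4}.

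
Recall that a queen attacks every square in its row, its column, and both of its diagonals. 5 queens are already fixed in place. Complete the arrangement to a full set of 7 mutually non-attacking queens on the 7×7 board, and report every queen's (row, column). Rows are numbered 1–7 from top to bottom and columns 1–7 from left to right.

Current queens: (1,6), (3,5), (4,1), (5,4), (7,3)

(1,6) (2,2) (3,5) (4,1) (5,4) (6,7) (7,3)

Row 2: attacked by (1,6)→{5,6,7}; (3,5)→{4,5,6}; (4,1)→{1,3}; (5,4)→{1,4,7}; (7,3)→{3}. Safe: 2. Place at column 2.
Row 6: attacked by (1,6)→{1,6}; (2,2)→{2,6}; (3,5)→{2,5}; (4,1)→{1,3}; (5,4)→{3,4,5}; (7,3)→{2,3,4}. Safe: 7. Place at column 7.
Columns [6, 2, 5, 1, 4, 7, 3], r−c [-5, 0, -2, 3, 1, -1, 4], r+c [7, 4, 8, 5, 9, 13, 10] are all distinct, so no two queens attack.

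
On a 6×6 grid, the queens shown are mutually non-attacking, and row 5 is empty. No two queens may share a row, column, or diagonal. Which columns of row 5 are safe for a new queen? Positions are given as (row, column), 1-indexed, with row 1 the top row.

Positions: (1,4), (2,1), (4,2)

columns 5, 6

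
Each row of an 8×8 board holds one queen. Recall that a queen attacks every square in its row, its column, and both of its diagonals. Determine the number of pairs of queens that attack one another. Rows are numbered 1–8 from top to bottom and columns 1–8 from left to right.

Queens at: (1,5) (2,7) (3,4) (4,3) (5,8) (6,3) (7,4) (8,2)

5

Same column: (3,4)–(7,4) (column 4); (4,3)–(6,3) (column 3).
Same diagonal: (2,7)–(6,3) (|2−6| = |7−3| = 4); (3,4)–(4,3) (|3−4| = |4−3| = 1); (6,3)–(7,4) (|6−7| = |3−4| = 1).
Total attacking pairs: 5.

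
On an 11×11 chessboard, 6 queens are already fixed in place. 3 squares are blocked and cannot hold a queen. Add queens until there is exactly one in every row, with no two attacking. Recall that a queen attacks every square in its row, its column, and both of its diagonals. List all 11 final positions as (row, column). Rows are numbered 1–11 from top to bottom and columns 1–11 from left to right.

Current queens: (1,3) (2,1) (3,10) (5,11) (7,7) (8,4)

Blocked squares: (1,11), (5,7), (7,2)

(1,3) (2,1) (3,10) (4,5) (5,11) (6,9) (7,7) (8,4) (9,2) (10,8) (11,6)

Row 4: attacked by (1,3)→{3,6}; (2,1)→{1,3}; (3,10)→{9,10,11}; (5,11)→{10,11}; (7,7)→{4,7,10}; (8,4)→{4,8}. Safe: 2, 5. Place at column 5.
Row 6: attacked by (1,3)→{3,8}; (2,1)→{1,5}; (3,10)→{7,10}; (4,5)→{3,5,7}; (5,11)→{10,11}; (7,7)→{6,7,8}; (8,4)→{2,4,6}. Safe: 9. Place at column 9.
Row 9: attacked by (1,3)→{3,11}; (2,1)→{1,8}; (3,10)→{4,10}; (4,5)→{5,10}; (5,11)→{7,11}; (6,9)→{6,9}; (7,7)→{5,7,9}; (8,4)→{3,4,5}. Safe: 2. Place at column 2.
Row 10: attacked by (1,3)→{3}; (2,1)→{1,9}; (3,10)→{3,10}; (4,5)→{5,11}; (5,11)→{6,11}; (6,9)→{5,9}; (7,7)→{4,7,10}; (8,4)→{2,4,6}; (9,2)→{1,2,3}. Safe: 8. Place at column 8.
Row 11: attacked by (1,3)→{3}; (2,1)→{1,10}; (3,10)→{2,10}; (4,5)→{5}; (5,11)→{5,11}; (6,9)→{4,9}; (7,7)→{3,7,11}; (8,4)→{1,4,7}; (9,2)→{2,4}; (10,8)→{7,8,9}. Safe: 6. Place at column 6.
Columns [3, 1, 10, 5, 11, 9, 7, 4, 2, 8, 6], r−c [-2, 1, -7, -1, -6, -3, 0, 4, 7, 2, 5], r+c [4, 3, 13, 9, 16, 15, 14, 12, 11, 18, 17] are all distinct, so no two queens attack.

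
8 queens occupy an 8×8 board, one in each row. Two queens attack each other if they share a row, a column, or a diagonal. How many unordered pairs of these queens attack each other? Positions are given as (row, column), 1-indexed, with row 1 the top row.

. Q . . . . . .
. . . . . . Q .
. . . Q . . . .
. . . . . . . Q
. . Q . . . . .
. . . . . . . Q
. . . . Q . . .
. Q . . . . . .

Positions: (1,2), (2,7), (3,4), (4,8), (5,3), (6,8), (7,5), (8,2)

5

Same column: (1,2)–(8,2) (column 2); (4,8)–(6,8) (column 8).
Same diagonal: (1,2)–(3,4) (|1−3| = |2−4| = 2); (4,8)–(7,5) (|4−7| = |8−5| = 3); (5,3)–(7,5) (|5−7| = |3−5| = 2).
Total attacking pairs: 5.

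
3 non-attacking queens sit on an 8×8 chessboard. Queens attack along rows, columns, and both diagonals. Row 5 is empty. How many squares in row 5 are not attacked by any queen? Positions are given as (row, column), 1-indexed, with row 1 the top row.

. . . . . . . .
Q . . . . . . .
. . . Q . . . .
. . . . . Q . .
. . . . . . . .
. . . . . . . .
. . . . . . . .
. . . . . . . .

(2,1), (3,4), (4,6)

2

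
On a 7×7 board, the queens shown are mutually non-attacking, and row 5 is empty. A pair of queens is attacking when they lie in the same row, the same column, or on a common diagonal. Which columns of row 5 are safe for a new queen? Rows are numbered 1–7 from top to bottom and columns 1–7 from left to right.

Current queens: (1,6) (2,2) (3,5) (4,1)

(1,6) attacks row 5 at column 6 and diagonals 2.
(2,2) attacks row 5 at column 2 and diagonals 5.
(3,5) attacks row 5 at column 5 and diagonals 3, 7.
(4,1) attacks row 5 at column 1 and diagonals 2.
Attacked columns: {1, 2, 3, 5, 6, 7}. Safe: {4}.

columns 4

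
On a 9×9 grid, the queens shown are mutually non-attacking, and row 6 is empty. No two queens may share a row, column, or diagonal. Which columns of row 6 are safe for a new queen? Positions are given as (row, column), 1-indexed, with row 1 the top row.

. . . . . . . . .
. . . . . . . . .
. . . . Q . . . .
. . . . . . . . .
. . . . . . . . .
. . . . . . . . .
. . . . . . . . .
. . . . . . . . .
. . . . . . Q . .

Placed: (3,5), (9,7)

columns 1, 3, 6, 9

(3,5) attacks row 6 at column 5 and diagonals 2, 8.
(9,7) attacks row 6 at column 7 and diagonals 4.
Attacked columns: {2, 4, 5, 7, 8}. Safe: {1, 3, 6, 9}.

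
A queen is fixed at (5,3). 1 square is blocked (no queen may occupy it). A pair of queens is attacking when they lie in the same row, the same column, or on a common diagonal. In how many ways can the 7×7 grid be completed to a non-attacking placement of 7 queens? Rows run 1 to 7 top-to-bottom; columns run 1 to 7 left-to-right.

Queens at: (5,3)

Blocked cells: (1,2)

5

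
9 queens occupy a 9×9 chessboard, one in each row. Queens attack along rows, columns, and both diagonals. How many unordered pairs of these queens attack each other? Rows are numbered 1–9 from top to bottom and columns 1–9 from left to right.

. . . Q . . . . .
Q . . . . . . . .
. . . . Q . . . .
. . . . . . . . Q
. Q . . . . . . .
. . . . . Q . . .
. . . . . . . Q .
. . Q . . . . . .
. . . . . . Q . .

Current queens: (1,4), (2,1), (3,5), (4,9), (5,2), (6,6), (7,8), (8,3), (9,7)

0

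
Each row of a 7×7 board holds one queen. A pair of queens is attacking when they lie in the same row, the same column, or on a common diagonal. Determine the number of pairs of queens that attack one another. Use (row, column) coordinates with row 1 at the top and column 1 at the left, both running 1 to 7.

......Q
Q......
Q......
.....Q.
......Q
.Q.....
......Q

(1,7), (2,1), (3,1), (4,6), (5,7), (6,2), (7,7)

6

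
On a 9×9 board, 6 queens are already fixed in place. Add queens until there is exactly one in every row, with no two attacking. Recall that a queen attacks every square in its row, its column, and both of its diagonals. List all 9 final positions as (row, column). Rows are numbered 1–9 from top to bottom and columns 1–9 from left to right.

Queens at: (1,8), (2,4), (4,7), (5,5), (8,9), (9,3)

(1,8) (2,4) (3,1) (4,7) (5,5) (6,2) (7,6) (8,9) (9,3)

Row 3: attacked by (1,8)→{6,8}; (2,4)→{3,4,5}; (4,7)→{6,7,8}; (5,5)→{3,5,7}; (8,9)→{4,9}; (9,3)→{3,9}. Safe: 1, 2. Place at column 1.
Row 6: attacked by (1,8)→{3,8}; (2,4)→{4,8}; (3,1)→{1,4}; (4,7)→{5,7,9}; (5,5)→{4,5,6}; (8,9)→{7,9}; (9,3)→{3,6}. Safe: 2. Place at column 2.
Row 7: attacked by (1,8)→{2,8}; (2,4)→{4,9}; (3,1)→{1,5}; (4,7)→{4,7}; (5,5)→{3,5,7}; (6,2)→{1,2,3}; (8,9)→{8,9}; (9,3)→{1,3,5}. Safe: 6. Place at column 6.
Columns [8, 4, 1, 7, 5, 2, 6, 9, 3], r−c [-7, -2, 2, -3, 0, 4, 1, -1, 6], r+c [9, 6, 4, 11, 10, 8, 13, 17, 12] are all distinct, so no two queens attack.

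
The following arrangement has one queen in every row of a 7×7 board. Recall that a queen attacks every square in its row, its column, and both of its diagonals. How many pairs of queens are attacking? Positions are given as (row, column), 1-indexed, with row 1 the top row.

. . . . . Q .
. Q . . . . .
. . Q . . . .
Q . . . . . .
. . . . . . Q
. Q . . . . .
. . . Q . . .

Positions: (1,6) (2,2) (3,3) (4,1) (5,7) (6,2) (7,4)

3

Same column: (2,2)–(6,2) (column 2).
Same diagonal: (2,2)–(3,3) (|2−3| = |2−3| = 1); (4,1)–(7,4) (|4−7| = |1−4| = 3).
Total attacking pairs: 3.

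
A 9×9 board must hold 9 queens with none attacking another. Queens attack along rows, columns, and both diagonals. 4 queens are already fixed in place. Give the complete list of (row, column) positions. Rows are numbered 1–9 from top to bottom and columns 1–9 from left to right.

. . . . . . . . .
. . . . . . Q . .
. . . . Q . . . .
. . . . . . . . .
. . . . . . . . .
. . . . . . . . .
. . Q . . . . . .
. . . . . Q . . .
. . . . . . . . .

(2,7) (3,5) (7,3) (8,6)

Row 1: attacked by (2,7)→{6,7,8}; (3,5)→{3,5,7}; (7,3)→{3,9}; (8,6)→{6}. Safe: 1, 2, 4. Place at column 1.
Row 4: attacked by (1,1)→{1,4}; (2,7)→{5,7,9}; (3,5)→{4,5,6}; (7,3)→{3,6}; (8,6)→{2,6}. Safe: 8. Place at column 8.
Row 5: attacked by (1,1)→{1,5}; (2,7)→{4,7}; (3,5)→{3,5,7}; (4,8)→{7,8,9}; (7,3)→{1,3,5}; (8,6)→{3,6,9}. Safe: 2. Place at column 2.
Row 6: attacked by (1,1)→{1,6}; (2,7)→{3,7}; (3,5)→{2,5,8}; (4,8)→{6,8}; (5,2)→{1,2,3}; (7,3)→{2,3,4}; (8,6)→{4,6,8}. Safe: 9. Place at column 9.
Row 9: attacked by (1,1)→{1,9}; (2,7)→{7}; (3,5)→{5}; (4,8)→{3,8}; (5,2)→{2,6}; (6,9)→{6,9}; (7,3)→{1,3,5}; (8,6)→{5,6,7}. Safe: 4. Place at column 4.
Columns [1, 7, 5, 8, 2, 9, 3, 6, 4], r−c [0, -5, -2, -4, 3, -3, 4, 2, 5], r+c [2, 9, 8, 12, 7, 15, 10, 14, 13] are all distinct, so no two queens attack.

(1,1) (2,7) (3,5) (4,8) (5,2) (6,9) (7,3) (8,6) (9,4)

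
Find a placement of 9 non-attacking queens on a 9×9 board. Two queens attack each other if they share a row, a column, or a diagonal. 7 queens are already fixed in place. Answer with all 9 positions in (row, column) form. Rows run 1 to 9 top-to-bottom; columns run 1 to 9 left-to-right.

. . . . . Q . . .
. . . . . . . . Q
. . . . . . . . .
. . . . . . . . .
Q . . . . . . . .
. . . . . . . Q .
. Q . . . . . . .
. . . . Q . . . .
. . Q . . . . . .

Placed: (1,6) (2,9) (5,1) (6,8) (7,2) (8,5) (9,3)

(1,6) (2,9) (3,7) (4,4) (5,1) (6,8) (7,2) (8,5) (9,3)

Row 3: attacked by (1,6)→{4,6,8}; (2,9)→{8,9}; (5,1)→{1,3}; (6,8)→{5,8}; (7,2)→{2,6}; (8,5)→{5}; (9,3)→{3,9}. Safe: 7. Place at column 7.
Row 4: attacked by (1,6)→{3,6,9}; (2,9)→{7,9}; (3,7)→{6,7,8}; (5,1)→{1,2}; (6,8)→{6,8}; (7,2)→{2,5}; (8,5)→{1,5,9}; (9,3)→{3,8}. Safe: 4. Place at column 4.
Columns [6, 9, 7, 4, 1, 8, 2, 5, 3], r−c [-5, -7, -4, 0, 4, -2, 5, 3, 6], r+c [7, 11, 10, 8, 6, 14, 9, 13, 12] are all distinct, so no two queens attack.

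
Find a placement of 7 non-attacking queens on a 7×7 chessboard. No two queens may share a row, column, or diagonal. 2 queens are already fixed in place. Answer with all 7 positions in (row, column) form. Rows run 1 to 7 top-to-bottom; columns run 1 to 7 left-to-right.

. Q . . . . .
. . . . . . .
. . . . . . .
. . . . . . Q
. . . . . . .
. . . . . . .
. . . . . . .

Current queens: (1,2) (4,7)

(1,2) (2,6) (3,3) (4,7) (5,4) (6,1) (7,5)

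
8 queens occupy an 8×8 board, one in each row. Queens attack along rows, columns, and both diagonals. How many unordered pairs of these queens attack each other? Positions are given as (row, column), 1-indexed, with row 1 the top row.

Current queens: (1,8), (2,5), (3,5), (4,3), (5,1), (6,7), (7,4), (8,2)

2

Same column: (2,5)–(3,5) (column 5).
Same diagonal: (2,5)–(4,3) (|2−4| = |5−3| = 2).
Total attacking pairs: 2.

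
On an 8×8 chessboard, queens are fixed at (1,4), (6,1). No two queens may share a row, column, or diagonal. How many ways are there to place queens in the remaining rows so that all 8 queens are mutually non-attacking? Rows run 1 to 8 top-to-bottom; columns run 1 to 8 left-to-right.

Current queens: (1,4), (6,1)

Branch on row 2: col 2 → 2; col 6 → 1; col 7 → 1; col 8 → 0.
Sum: 2 + 1 + 1 + 0 = 4.

4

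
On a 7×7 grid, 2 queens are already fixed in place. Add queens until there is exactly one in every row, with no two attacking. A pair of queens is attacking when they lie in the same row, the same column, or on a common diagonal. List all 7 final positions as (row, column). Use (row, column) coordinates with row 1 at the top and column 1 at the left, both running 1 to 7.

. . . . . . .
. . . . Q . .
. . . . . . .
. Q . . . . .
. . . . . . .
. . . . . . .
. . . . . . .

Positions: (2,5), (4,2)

(1,3) (2,5) (3,7) (4,2) (5,4) (6,6) (7,1)

Row 1: attacked by (2,5)→{4,5,6}; (4,2)→{2,5}. Safe: 1, 3, 7. Place at column 3.
Row 3: attacked by (1,3)→{1,3,5}; (2,5)→{4,5,6}; (4,2)→{1,2,3}. Safe: 7. Place at column 7.
Row 5: attacked by (1,3)→{3,7}; (2,5)→{2,5}; (3,7)→{5,7}; (4,2)→{1,2,3}. Safe: 4, 6. Place at column 4.
Row 6: attacked by (1,3)→{3}; (2,5)→{1,5}; (3,7)→{4,7}; (4,2)→{2,4}; (5,4)→{3,4,5}. Safe: 6. Place at column 6.
Row 7: attacked by (1,3)→{3}; (2,5)→{5}; (3,7)→{3,7}; (4,2)→{2,5}; (5,4)→{2,4,6}; (6,6)→{5,6,7}. Safe: 1. Place at column 1.
Columns [3, 5, 7, 2, 4, 6, 1], r−c [-2, -3, -4, 2, 1, 0, 6], r+c [4, 7, 10, 6, 9, 12, 8] are all distinct, so no two queens attack.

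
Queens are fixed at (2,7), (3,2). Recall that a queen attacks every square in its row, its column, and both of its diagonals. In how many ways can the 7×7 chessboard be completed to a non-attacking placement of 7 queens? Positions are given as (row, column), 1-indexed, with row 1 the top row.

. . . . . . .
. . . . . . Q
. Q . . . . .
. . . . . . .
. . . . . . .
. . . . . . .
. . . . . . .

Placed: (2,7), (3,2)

3

Branch on row 1: col 1 → 0; col 3 → 1; col 5 → 2.
Sum: 0 + 1 + 2 = 3.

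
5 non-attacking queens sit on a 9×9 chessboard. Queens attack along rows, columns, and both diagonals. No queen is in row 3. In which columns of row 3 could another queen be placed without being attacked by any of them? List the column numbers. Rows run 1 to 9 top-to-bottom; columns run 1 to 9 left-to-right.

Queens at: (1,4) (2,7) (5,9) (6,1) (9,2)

columns 3, 5

(1,4) attacks row 3 at column 4 and diagonals 2, 6.
(2,7) attacks row 3 at column 7 and diagonals 6, 8.
(5,9) attacks row 3 at column 9 and diagonals 7.
(6,1) attacks row 3 at column 1 and diagonals 4.
(9,2) attacks row 3 at column 2 and diagonals 8.
Attacked columns: {1, 2, 4, 6, 7, 8, 9}. Safe: {3, 5}.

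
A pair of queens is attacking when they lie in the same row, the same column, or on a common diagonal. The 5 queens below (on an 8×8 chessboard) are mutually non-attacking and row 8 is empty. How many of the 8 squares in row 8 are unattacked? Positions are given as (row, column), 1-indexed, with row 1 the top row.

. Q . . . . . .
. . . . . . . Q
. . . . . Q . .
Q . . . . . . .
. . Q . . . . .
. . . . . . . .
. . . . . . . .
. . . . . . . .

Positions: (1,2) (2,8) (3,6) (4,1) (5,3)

2

(1,2) attacks row 8 at column 2.
(2,8) attacks row 8 at column 8 and diagonals 2.
(3,6) attacks row 8 at column 6 and diagonals 1.
(4,1) attacks row 8 at column 1 and diagonals 5.
(5,3) attacks row 8 at column 3 and diagonals 6.
Attacked columns: {1, 2, 3, 5, 6, 8}. Safe: {4, 7}.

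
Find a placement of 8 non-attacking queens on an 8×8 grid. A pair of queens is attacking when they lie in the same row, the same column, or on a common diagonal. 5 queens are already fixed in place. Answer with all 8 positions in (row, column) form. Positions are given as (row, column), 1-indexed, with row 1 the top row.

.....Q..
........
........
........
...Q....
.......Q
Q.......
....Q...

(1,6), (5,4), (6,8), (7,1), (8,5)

(1,6) (2,3) (3,7) (4,2) (5,4) (6,8) (7,1) (8,5)

Row 2: attacked by (1,6)→{5,6,7}; (5,4)→{1,4,7}; (6,8)→{4,8}; (7,1)→{1,6}; (8,5)→{5}. Safe: 2, 3. Place at column 3.
Row 3: attacked by (1,6)→{4,6,8}; (2,3)→{2,3,4}; (5,4)→{2,4,6}; (6,8)→{5,8}; (7,1)→{1,5}; (8,5)→{5}. Safe: 7. Place at column 7.
Row 4: attacked by (1,6)→{3,6}; (2,3)→{1,3,5}; (3,7)→{6,7,8}; (5,4)→{3,4,5}; (6,8)→{6,8}; (7,1)→{1,4}; (8,5)→{1,5}. Safe: 2. Place at column 2.
Columns [6, 3, 7, 2, 4, 8, 1, 5], r−c [-5, -1, -4, 2, 1, -2, 6, 3], r+c [7, 5, 10, 6, 9, 14, 8, 13] are all distinct, so no two queens attack.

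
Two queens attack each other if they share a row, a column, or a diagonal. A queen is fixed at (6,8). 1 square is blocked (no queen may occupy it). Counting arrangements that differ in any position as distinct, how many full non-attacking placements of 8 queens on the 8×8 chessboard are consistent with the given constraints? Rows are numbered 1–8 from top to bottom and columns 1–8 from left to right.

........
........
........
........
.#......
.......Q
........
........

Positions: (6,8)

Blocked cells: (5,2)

Branch on row 1: col 1 → 0; col 2 → 3; col 4 → 3; col 5 → 2; col 6 → 4; col 7 → 1.
Sum: 0 + 3 + 3 + 2 + 4 + 1 = 13.

13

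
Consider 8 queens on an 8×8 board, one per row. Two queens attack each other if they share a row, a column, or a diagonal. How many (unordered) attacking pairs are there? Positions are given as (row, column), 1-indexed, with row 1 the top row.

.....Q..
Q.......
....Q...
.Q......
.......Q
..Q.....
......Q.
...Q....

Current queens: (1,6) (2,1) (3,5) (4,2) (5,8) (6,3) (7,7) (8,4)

All columns are distinct and no two queens satisfy |Δrow| = |Δcol|, so no pair attacks.

0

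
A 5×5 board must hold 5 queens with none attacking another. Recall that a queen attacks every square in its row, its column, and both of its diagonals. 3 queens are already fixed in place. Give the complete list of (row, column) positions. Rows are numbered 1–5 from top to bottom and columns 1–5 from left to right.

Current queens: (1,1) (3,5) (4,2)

(1,1) (2,3) (3,5) (4,2) (5,4)

Row 2: attacked by (1,1)→{1,2}; (3,5)→{4,5}; (4,2)→{2,4}. Safe: 3. Place at column 3.
Row 5: attacked by (1,1)→{1,5}; (2,3)→{3}; (3,5)→{3,5}; (4,2)→{1,2,3}. Safe: 4. Place at column 4.
Columns [1, 3, 5, 2, 4], r−c [0, -1, -2, 2, 1], r+c [2, 5, 8, 6, 9] are all distinct, so no two queens attack.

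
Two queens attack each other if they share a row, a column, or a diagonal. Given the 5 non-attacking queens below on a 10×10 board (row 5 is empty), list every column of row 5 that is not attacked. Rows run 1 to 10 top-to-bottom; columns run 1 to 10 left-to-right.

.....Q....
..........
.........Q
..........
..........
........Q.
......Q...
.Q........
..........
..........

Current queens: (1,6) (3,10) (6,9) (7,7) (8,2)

(1,6) attacks row 5 at column 6 and diagonals 2, 10.
(3,10) attacks row 5 at column 10 and diagonals 8.
(6,9) attacks row 5 at column 9 and diagonals 8, 10.
(7,7) attacks row 5 at column 7 and diagonals 5, 9.
(8,2) attacks row 5 at column 2 and diagonals 5.
Attacked columns: {2, 5, 6, 7, 8, 9, 10}. Safe: {1, 3, 4}.

columns 1, 3, 4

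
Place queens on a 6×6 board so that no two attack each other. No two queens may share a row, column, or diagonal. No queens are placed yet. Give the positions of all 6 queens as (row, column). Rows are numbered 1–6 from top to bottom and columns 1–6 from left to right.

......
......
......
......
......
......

(1,5) (2,3) (3,1) (4,6) (5,4) (6,2)

Row 1: Safe: 1, 2, 3, 4, 5, 6. Place at column 5.
Row 2: attacked by (1,5)→{4,5,6}. Safe: 1, 2, 3. Place at column 3.
Row 3: attacked by (1,5)→{3,5}; (2,3)→{2,3,4}. Safe: 1, 6. Place at column 1.
Row 4: attacked by (1,5)→{2,5}; (2,3)→{1,3,5}; (3,1)→{1,2}. Safe: 4, 6. Place at column 6.
Row 5: attacked by (1,5)→{1,5}; (2,3)→{3,6}; (3,1)→{1,3}; (4,6)→{5,6}. Safe: 2, 4. Place at column 4.
Row 6: attacked by (1,5)→{5}; (2,3)→{3}; (3,1)→{1,4}; (4,6)→{4,6}; (5,4)→{3,4,5}. Safe: 2. Place at column 2.
Columns [5, 3, 1, 6, 4, 2], r−c [-4, -1, 2, -2, 1, 4], r+c [6, 5, 4, 10, 9, 8] are all distinct, so no two queens attack.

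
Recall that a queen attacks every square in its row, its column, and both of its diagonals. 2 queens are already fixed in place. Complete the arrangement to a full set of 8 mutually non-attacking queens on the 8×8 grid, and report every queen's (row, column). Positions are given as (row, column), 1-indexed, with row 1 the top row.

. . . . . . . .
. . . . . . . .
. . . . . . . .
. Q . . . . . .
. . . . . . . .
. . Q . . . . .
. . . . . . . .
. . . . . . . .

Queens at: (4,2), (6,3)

Row 1: attacked by (4,2)→{2,5}; (6,3)→{3,8}. Safe: 1, 4, 6, 7. Place at column 6.
Row 2: attacked by (1,6)→{5,6,7}; (4,2)→{2,4}; (6,3)→{3,7}. Safe: 1, 8. Place at column 1.
Row 3: attacked by (1,6)→{4,6,8}; (2,1)→{1,2}; (4,2)→{1,2,3}; (6,3)→{3,6}. Safe: 5, 7. Place at column 5.
Row 5: attacked by (1,6)→{2,6}; (2,1)→{1,4}; (3,5)→{3,5,7}; (4,2)→{1,2,3}; (6,3)→{2,3,4}. Safe: 8. Place at column 8.
Row 7: attacked by (1,6)→{6}; (2,1)→{1,6}; (3,5)→{1,5}; (4,2)→{2,5}; (5,8)→{6,8}; (6,3)→{2,3,4}. Safe: 7. Place at column 7.
Row 8: attacked by (1,6)→{6}; (2,1)→{1,7}; (3,5)→{5}; (4,2)→{2,6}; (5,8)→{5,8}; (6,3)→{1,3,5}; (7,7)→{6,7,8}. Safe: 4. Place at column 4.
Columns [6, 1, 5, 2, 8, 3, 7, 4], r−c [-5, 1, -2, 2, -3, 3, 0, 4], r+c [7, 3, 8, 6, 13, 9, 14, 12] are all distinct, so no two queens attack.

(1,6) (2,1) (3,5) (4,2) (5,8) (6,3) (7,7) (8,4)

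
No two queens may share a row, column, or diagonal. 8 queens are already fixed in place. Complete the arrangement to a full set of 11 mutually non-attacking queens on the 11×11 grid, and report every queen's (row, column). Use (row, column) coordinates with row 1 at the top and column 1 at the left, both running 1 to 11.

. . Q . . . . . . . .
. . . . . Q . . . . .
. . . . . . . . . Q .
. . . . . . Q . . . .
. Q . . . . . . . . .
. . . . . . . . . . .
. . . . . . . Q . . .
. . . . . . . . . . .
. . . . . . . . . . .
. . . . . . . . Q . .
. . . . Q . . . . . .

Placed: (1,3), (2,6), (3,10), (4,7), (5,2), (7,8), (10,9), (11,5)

(1,3) (2,6) (3,10) (4,7) (5,2) (6,11) (7,8) (8,4) (9,1) (10,9) (11,5)

Row 6: attacked by (1,3)→{3,8}; (2,6)→{2,6,10}; (3,10)→{7,10}; (4,7)→{5,7,9}; (5,2)→{1,2,3}; (7,8)→{7,8,9}; (10,9)→{5,9}; (11,5)→{5,10}. Safe: 4, 11. Place at column 11.
Row 8: attacked by (1,3)→{3,10}; (2,6)→{6}; (3,10)→{5,10}; (4,7)→{3,7,11}; (5,2)→{2,5}; (6,11)→{9,11}; (7,8)→{7,8,9}; (10,9)→{7,9,11}; (11,5)→{2,5,8}. Safe: 1, 4. Place at column 4.
Row 9: attacked by (1,3)→{3,11}; (2,6)→{6}; (3,10)→{4,10}; (4,7)→{2,7}; (5,2)→{2,6}; (6,11)→{8,11}; (7,8)→{6,8,10}; (8,4)→{3,4,5}; (10,9)→{8,9,10}; (11,5)→{3,5,7}. Safe: 1. Place at column 1.
Columns [3, 6, 10, 7, 2, 11, 8, 4, 1, 9, 5], r−c [-2, -4, -7, -3, 3, -5, -1, 4, 8, 1, 6], r+c [4, 8, 13, 11, 7, 17, 15, 12, 10, 19, 16] are all distinct, so no two queens attack.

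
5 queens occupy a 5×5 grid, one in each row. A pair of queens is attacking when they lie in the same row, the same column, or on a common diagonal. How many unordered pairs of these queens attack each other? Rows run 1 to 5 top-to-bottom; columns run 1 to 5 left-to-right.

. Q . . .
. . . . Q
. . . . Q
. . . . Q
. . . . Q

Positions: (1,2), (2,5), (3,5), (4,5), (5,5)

7

Same column: (2,5)–(3,5) (column 5); (2,5)–(4,5) (column 5); (2,5)–(5,5) (column 5); (3,5)–(4,5) (column 5); (3,5)–(5,5) (column 5); (4,5)–(5,5) (column 5).
Same diagonal: (1,2)–(4,5) (|1−4| = |2−5| = 3).
Total attacking pairs: 7.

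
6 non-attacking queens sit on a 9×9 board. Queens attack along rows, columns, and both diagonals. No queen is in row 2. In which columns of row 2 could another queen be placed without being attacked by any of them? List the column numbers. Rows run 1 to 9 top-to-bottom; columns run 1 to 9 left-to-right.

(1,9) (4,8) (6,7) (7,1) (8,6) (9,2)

(1,9) attacks row 2 at column 9 and diagonals 8.
(4,8) attacks row 2 at column 8 and diagonals 6.
(6,7) attacks row 2 at column 7 and diagonals 3.
(7,1) attacks row 2 at column 1 and diagonals 6.
(8,6) attacks row 2 at column 6.
(9,2) attacks row 2 at column 2 and diagonals 9.
Attacked columns: {1, 2, 3, 6, 7, 8, 9}. Safe: {4, 5}.

columns 4, 5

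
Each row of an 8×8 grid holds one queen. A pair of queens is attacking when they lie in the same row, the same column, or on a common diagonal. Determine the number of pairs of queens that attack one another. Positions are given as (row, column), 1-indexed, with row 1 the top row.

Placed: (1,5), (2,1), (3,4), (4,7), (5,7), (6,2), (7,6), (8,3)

3

Same column: (4,7)–(5,7) (column 7).
Same diagonal: (2,1)–(7,6) (|2−7| = |1−6| = 5); (4,7)–(8,3) (|4−8| = |7−3| = 4).
Total attacking pairs: 3.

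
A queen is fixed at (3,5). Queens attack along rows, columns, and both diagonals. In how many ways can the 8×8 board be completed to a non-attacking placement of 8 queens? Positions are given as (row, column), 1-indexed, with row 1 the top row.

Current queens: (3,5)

12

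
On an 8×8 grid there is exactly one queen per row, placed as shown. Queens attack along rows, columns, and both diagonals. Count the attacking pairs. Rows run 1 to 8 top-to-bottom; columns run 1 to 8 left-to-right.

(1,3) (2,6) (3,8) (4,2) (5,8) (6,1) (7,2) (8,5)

Same column: (3,8)–(5,8) (column 8); (4,2)–(7,2) (column 2).
Same diagonal: (5,8)–(8,5) (|5−8| = |8−5| = 3); (6,1)–(7,2) (|6−7| = |1−2| = 1).
Total attacking pairs: 4.

4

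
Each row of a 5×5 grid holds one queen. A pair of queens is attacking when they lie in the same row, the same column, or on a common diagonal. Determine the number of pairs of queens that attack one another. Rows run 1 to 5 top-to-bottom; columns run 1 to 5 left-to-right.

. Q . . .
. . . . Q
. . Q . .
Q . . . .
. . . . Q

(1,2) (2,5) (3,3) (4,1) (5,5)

2

Same column: (2,5)–(5,5) (column 5).
Same diagonal: (3,3)–(5,5) (|3−5| = |3−5| = 2).
Total attacking pairs: 2.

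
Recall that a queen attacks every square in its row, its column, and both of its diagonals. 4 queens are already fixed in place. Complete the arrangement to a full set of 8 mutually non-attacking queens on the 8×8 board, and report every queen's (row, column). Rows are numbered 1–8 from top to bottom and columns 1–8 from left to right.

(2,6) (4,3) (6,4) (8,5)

Row 1: attacked by (2,6)→{5,6,7}; (4,3)→{3,6}; (6,4)→{4}; (8,5)→{5}. Safe: 1, 2, 8. Place at column 2.
Row 3: attacked by (1,2)→{2,4}; (2,6)→{5,6,7}; (4,3)→{2,3,4}; (6,4)→{1,4,7}; (8,5)→{5}. Safe: 8. Place at column 8.
Row 5: attacked by (1,2)→{2,6}; (2,6)→{3,6}; (3,8)→{6,8}; (4,3)→{2,3,4}; (6,4)→{3,4,5}; (8,5)→{2,5,8}. Safe: 1, 7. Place at column 1.
Row 7: attacked by (1,2)→{2,8}; (2,6)→{1,6}; (3,8)→{4,8}; (4,3)→{3,6}; (5,1)→{1,3}; (6,4)→{3,4,5}; (8,5)→{4,5,6}. Safe: 7. Place at column 7.
Columns [2, 6, 8, 3, 1, 4, 7, 5], r−c [-1, -4, -5, 1, 4, 2, 0, 3], r+c [3, 8, 11, 7, 6, 10, 14, 13] are all distinct, so no two queens attack.

(1,2) (2,6) (3,8) (4,3) (5,1) (6,4) (7,7) (8,5)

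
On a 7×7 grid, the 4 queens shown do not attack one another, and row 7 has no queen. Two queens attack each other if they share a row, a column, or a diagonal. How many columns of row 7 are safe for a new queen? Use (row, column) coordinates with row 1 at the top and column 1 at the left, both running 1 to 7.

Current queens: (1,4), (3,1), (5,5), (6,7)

(1,4) attacks row 7 at column 4.
(3,1) attacks row 7 at column 1 and diagonals 5.
(5,5) attacks row 7 at column 5 and diagonals 3, 7.
(6,7) attacks row 7 at column 7 and diagonals 6.
Attacked columns: {1, 3, 4, 5, 6, 7}. Safe: {2}.

1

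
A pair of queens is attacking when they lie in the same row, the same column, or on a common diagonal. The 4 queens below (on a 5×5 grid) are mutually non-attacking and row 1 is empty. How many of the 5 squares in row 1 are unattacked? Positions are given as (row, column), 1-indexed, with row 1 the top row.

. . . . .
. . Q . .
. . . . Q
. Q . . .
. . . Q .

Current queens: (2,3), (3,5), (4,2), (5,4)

1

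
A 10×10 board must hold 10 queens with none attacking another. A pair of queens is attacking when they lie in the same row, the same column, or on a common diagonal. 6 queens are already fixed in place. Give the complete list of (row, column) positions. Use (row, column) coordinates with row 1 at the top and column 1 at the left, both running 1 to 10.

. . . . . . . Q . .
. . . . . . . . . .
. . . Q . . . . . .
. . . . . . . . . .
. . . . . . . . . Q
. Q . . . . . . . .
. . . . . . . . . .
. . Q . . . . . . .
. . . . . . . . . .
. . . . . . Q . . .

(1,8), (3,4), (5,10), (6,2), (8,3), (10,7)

Row 2: attacked by (1,8)→{7,8,9}; (3,4)→{3,4,5}; (5,10)→{7,10}; (6,2)→{2,6}; (8,3)→{3,9}; (10,7)→{7}. Safe: 1. Place at column 1.
Row 4: attacked by (1,8)→{5,8}; (2,1)→{1,3}; (3,4)→{3,4,5}; (5,10)→{9,10}; (6,2)→{2,4}; (8,3)→{3,7}; (10,7)→{1,7}. Safe: 6. Place at column 6.
Row 7: attacked by (1,8)→{2,8}; (2,1)→{1,6}; (3,4)→{4,8}; (4,6)→{3,6,9}; (5,10)→{8,10}; (6,2)→{1,2,3}; (8,3)→{2,3,4}; (10,7)→{4,7,10}. Safe: 5. Place at column 5.
Row 9: attacked by (1,8)→{8}; (2,1)→{1,8}; (3,4)→{4,10}; (4,6)→{1,6}; (5,10)→{6,10}; (6,2)→{2,5}; (7,5)→{3,5,7}; (8,3)→{2,3,4}; (10,7)→{6,7,8}. Safe: 9. Place at column 9.
Columns [8, 1, 4, 6, 10, 2, 5, 3, 9, 7], r−c [-7, 1, -1, -2, -5, 4, 2, 5, 0, 3], r+c [9, 3, 7, 10, 15, 8, 12, 11, 18, 17] are all distinct, so no two queens attack.

(1,8) (2,1) (3,4) (4,6) (5,10) (6,2) (7,5) (8,3) (9,9) (10,7)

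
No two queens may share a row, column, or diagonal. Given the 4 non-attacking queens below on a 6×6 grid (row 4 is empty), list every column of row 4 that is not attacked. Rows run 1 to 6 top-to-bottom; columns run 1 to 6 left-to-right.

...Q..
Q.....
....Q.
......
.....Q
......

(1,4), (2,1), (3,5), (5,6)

(1,4) attacks row 4 at column 4 and diagonals 1.
(2,1) attacks row 4 at column 1 and diagonals 3.
(3,5) attacks row 4 at column 5 and diagonals 4, 6.
(5,6) attacks row 4 at column 6 and diagonals 5.
Attacked columns: {1, 3, 4, 5, 6}. Safe: {2}.

columns 2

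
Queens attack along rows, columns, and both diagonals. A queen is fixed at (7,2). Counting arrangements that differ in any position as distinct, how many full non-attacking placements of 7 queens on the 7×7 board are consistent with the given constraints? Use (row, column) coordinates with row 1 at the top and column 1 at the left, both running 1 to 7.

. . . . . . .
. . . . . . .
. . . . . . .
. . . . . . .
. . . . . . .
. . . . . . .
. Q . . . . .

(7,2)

7

Branch on row 1: col 1 → 0; col 3 → 0; col 4 → 1; col 5 → 1; col 6 → 4; col 7 → 1.
Sum: 0 + 0 + 1 + 1 + 4 + 1 = 7.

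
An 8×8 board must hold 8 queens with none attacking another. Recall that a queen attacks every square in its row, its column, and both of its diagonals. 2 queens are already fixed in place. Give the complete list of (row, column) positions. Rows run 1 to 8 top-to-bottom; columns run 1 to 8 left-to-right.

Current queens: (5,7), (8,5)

Row 1: attacked by (5,7)→{3,7}; (8,5)→{5}. Safe: 1, 2, 4, 6, 8. Place at column 1.
Row 2: attacked by (1,1)→{1,2}; (5,7)→{4,7}; (8,5)→{5}. Safe: 3, 6, 8. Place at column 6.
Row 3: attacked by (1,1)→{1,3}; (2,6)→{5,6,7}; (5,7)→{5,7}; (8,5)→{5}. Safe: 2, 4, 8. Place at column 8.
Row 4: attacked by (1,1)→{1,4}; (2,6)→{4,6,8}; (3,8)→{7,8}; (5,7)→{6,7,8}; (8,5)→{1,5}. Safe: 2, 3. Place at column 3.
Row 6: attacked by (1,1)→{1,6}; (2,6)→{2,6}; (3,8)→{5,8}; (4,3)→{1,3,5}; (5,7)→{6,7,8}; (8,5)→{3,5,7}. Safe: 4. Place at column 4.
Row 7: attacked by (1,1)→{1,7}; (2,6)→{1,6}; (3,8)→{4,8}; (4,3)→{3,6}; (5,7)→{5,7}; (6,4)→{3,4,5}; (8,5)→{4,5,6}. Safe: 2. Place at column 2.
Columns [1, 6, 8, 3, 7, 4, 2, 5], r−c [0, -4, -5, 1, -2, 2, 5, 3], r+c [2, 8, 11, 7, 12, 10, 9, 13] are all distinct, so no two queens attack.

(1,1) (2,6) (3,8) (4,3) (5,7) (6,4) (7,2) (8,5)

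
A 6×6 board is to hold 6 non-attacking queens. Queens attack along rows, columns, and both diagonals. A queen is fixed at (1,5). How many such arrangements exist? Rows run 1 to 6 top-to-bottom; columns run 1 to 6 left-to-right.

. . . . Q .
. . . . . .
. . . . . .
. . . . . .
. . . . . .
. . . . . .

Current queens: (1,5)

Branch on row 2: col 1 → 0; col 2 → 0; col 3 → 1.
Sum: 0 + 0 + 1 = 1.

1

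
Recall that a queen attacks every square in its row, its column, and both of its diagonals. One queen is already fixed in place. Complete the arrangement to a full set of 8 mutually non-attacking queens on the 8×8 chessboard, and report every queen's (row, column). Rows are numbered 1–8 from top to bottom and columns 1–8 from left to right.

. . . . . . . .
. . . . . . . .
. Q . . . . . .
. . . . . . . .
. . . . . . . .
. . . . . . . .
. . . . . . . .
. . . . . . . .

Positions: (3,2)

(1,7) (2,4) (3,2) (4,8) (5,6) (6,1) (7,3) (8,5)

Row 1: attacked by (3,2)→{2,4}. Safe: 1, 3, 5, 6, 7, 8. Place at column 7.
Row 2: attacked by (1,7)→{6,7,8}; (3,2)→{1,2,3}. Safe: 4, 5. Place at column 4.
Row 4: attacked by (1,7)→{4,7}; (2,4)→{2,4,6}; (3,2)→{1,2,3}. Safe: 5, 8. Place at column 8.
Row 5: attacked by (1,7)→{3,7}; (2,4)→{1,4,7}; (3,2)→{2,4}; (4,8)→{7,8}. Safe: 5, 6. Place at column 6.
Row 6: attacked by (1,7)→{2,7}; (2,4)→{4,8}; (3,2)→{2,5}; (4,8)→{6,8}; (5,6)→{5,6,7}. Safe: 1, 3. Place at column 1.
Row 7: attacked by (1,7)→{1,7}; (2,4)→{4}; (3,2)→{2,6}; (4,8)→{5,8}; (5,6)→{4,6,8}; (6,1)→{1,2}. Safe: 3. Place at column 3.
Row 8: attacked by (1,7)→{7}; (2,4)→{4}; (3,2)→{2,7}; (4,8)→{4,8}; (5,6)→{3,6}; (6,1)→{1,3}; (7,3)→{2,3,4}. Safe: 5. Place at column 5.
Columns [7, 4, 2, 8, 6, 1, 3, 5], r−c [-6, -2, 1, -4, -1, 5, 4, 3], r+c [8, 6, 5, 12, 11, 7, 10, 13] are all distinct, so no two queens attack.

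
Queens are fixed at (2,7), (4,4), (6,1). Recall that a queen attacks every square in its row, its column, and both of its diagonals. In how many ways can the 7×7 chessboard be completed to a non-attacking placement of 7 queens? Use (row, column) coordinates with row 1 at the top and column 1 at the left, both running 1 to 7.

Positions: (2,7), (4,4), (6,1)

Branch on row 1: col 2 → 0; col 3 → 1; col 5 → 1.
Sum: 0 + 1 + 1 = 2.

2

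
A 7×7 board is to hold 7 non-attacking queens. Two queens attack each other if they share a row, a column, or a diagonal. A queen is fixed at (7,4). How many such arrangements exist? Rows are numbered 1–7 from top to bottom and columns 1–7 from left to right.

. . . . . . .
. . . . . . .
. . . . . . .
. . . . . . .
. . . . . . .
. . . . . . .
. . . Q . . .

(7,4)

Branch on row 1: col 1 → 1; col 2 → 1; col 3 → 1; col 5 → 1; col 6 → 1; col 7 → 1.
Sum: 1 + 1 + 1 + 1 + 1 + 1 = 6.

6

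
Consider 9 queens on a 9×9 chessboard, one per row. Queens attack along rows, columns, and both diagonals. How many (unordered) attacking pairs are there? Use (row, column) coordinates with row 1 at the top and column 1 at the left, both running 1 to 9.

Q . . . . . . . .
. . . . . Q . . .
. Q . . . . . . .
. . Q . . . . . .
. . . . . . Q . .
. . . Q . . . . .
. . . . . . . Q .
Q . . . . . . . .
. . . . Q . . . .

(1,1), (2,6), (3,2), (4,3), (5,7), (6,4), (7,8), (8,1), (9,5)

2

Same column: (1,1)–(8,1) (column 1).
Same diagonal: (3,2)–(4,3) (|3−4| = |2−3| = 1).
Total attacking pairs: 2.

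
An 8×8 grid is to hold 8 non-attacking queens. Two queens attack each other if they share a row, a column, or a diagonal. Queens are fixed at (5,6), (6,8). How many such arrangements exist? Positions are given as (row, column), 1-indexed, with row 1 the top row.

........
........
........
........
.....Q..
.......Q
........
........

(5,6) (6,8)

Branch on row 1: col 1 → 0; col 4 → 2; col 5 → 0; col 7 → 1.
Sum: 0 + 2 + 0 + 1 = 3.

3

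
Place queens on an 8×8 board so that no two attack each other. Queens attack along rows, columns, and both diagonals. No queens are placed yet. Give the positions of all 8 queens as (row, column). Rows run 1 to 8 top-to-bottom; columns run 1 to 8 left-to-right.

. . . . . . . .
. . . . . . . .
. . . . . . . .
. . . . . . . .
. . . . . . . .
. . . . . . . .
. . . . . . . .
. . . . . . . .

(1,1) (2,6) (3,8) (4,3) (5,7) (6,4) (7,2) (8,5)

Row 1: Safe: 1, 2, 3, 4, 5, 6, 7, 8. Place at column 1.
Row 2: attacked by (1,1)→{1,2}. Safe: 3, 4, 5, 6, 7, 8. Place at column 6.
Row 3: attacked by (1,1)→{1,3}; (2,6)→{5,6,7}. Safe: 2, 4, 8. Place at column 8.
Row 4: attacked by (1,1)→{1,4}; (2,6)→{4,6,8}; (3,8)→{7,8}. Safe: 2, 3, 5. Place at column 3.
Row 5: attacked by (1,1)→{1,5}; (2,6)→{3,6}; (3,8)→{6,8}; (4,3)→{2,3,4}. Safe: 7. Place at column 7.
Row 6: attacked by (1,1)→{1,6}; (2,6)→{2,6}; (3,8)→{5,8}; (4,3)→{1,3,5}; (5,7)→{6,7,8}. Safe: 4. Place at column 4.
Row 7: attacked by (1,1)→{1,7}; (2,6)→{1,6}; (3,8)→{4,8}; (4,3)→{3,6}; (5,7)→{5,7}; (6,4)→{3,4,5}. Safe: 2. Place at column 2.
Row 8: attacked by (1,1)→{1,8}; (2,6)→{6}; (3,8)→{3,8}; (4,3)→{3,7}; (5,7)→{4,7}; (6,4)→{2,4,6}; (7,2)→{1,2,3}. Safe: 5. Place at column 5.
Columns [1, 6, 8, 3, 7, 4, 2, 5], r−c [0, -4, -5, 1, -2, 2, 5, 3], r+c [2, 8, 11, 7, 12, 10, 9, 13] are all distinct, so no two queens attack.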